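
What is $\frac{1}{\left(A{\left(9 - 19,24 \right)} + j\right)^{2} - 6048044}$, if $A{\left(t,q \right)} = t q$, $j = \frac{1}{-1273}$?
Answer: $- \frac{1620529}{9707687613835} \approx -1.6693 \cdot 10^{-7}$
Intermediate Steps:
$j = - \frac{1}{1273} \approx -0.00078555$
$A{\left(t,q \right)} = q t$
$\frac{1}{\left(A{\left(9 - 19,24 \right)} + j\right)^{2} - 6048044} = \frac{1}{\left(24 \left(9 - 19\right) - \frac{1}{1273}\right)^{2} - 6048044} = \frac{1}{\left(24 \left(-10\right) - \frac{1}{1273}\right)^{2} - 6048044} = \frac{1}{\left(-240 - \frac{1}{1273}\right)^{2} - 6048044} = \frac{1}{\left(- \frac{305521}{1273}\right)^{2} - 6048044} = \frac{1}{\frac{93343081441}{1620529} - 6048044} = \frac{1}{- \frac{9707687613835}{1620529}} = - \frac{1620529}{9707687613835}$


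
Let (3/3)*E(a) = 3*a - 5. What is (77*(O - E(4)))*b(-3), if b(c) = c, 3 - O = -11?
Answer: -1617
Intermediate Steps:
O = 14 (O = 3 - 1*(-11) = 3 + 11 = 14)
E(a) = -5 + 3*a (E(a) = 3*a - 5 = -5 + 3*a)
(77*(O - E(4)))*b(-3) = (77*(14 - (-5 + 3*4)))*(-3) = (77*(14 - (-5 + 12)))*(-3) = (77*(14 - 1*7))*(-3) = (77*(14 - 7))*(-3) = (77*7)*(-3) = 539*(-3) = -1617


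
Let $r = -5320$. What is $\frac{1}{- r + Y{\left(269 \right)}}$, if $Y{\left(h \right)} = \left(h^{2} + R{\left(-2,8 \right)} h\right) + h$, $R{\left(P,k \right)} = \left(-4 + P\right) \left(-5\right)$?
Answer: $\frac{1}{86020} \approx 1.1625 \cdot 10^{-5}$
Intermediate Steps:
$R{\left(P,k \right)} = 20 - 5 P$
$Y{\left(h \right)} = h^{2} + 31 h$ ($Y{\left(h \right)} = \left(h^{2} + \left(20 - -10\right) h\right) + h = \left(h^{2} + \left(20 + 10\right) h\right) + h = \left(h^{2} + 30 h\right) + h = h^{2} + 31 h$)
$\frac{1}{- r + Y{\left(269 \right)}} = \frac{1}{\left(-1\right) \left(-5320\right) + 269 \left(31 + 269\right)} = \frac{1}{5320 + 269 \cdot 300} = \frac{1}{5320 + 80700} = \frac{1}{86020}$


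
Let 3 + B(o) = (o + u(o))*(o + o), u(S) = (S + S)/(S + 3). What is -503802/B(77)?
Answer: -10076040/243029 ≈ -41.460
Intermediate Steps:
u(S) = 2*S/(3 + S) (u(S) = (2*S)/(3 + S) = 2*S/(3 + S))
B(o) = -3 + 2*o*(o + 2*o/(3 + o)) (B(o) = -3 + (o + 2*o/(3 + o))*(o + o) = -3 + (o + 2*o/(3 + o))*(2*o) = -3 + 2*o*(o + 2*o/(3 + o)))
-503802/B(77) = -503802/((4*77**2 + (-3 + 2*77**2)*(3 + 77))/(3 + 77)) = -503802/((4*5929 + (-3 + 2*5929)*80)/80) = -503802/((23716 + (-3 + 11858)*80)/80) = -503802/((23716 + 11855*80)/80) = -503802/((23716 + 948400)/80) = -503802/((1/80)*972116) = -503802/243029/20 = -503802*20/243029 = -13*775080/243029 = -10076040/243029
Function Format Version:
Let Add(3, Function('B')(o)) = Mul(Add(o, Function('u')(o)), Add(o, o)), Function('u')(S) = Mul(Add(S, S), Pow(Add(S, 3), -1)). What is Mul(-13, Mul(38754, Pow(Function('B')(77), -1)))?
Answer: Rational(-10076040, 243029) ≈ -41.460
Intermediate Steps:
Function('u')(S) = Mul(2, S, Pow(Add(3, S), -1)) (Function('u')(S) = Mul(Mul(2, S), Pow(Add(3, S), -1)) = Mul(2, S, Pow(Add(3, S), -1)))
Function('B')(o) = Add(-3, Mul(2, o, Add(o, Mul(2, o, Pow(Add(3, o), -1))))) (Function('B')(o) = Add(-3, Mul(Add(o, Mul(2, o, Pow(Add(3, o), -1))), Add(o, o))) = Add(-3, Mul(Add(o, Mul(2, o, Pow(Add(3, o), -1))), Mul(2, o))) = Add(-3, Mul(2, o, Add(o, Mul(2, o, Pow(Add(3, o), -1))))))
Mul(-13, Mul(38754, Pow(Function('B')(77), -1))) = Mul(-13, Mul(38754, Pow(Mul(Pow(Add(3, 77), -1), Add(Mul(4, Pow(77, 2)), Mul(Add(-3, Mul(2, Pow(77, 2))), Add(3, 77)))), -1))) = Mul(-13, Mul(38754, Pow(Mul(Pow(80, -1), Add(Mul(4, 5929), Mul(Add(-3, Mul(2, 5929)), 80))), -1))) = Mul(-13, Mul(38754, Pow(Mul(Rational(1, 80), Add(23716, Mul(Add(-3, 11858), 80))), -1))) = Mul(-13, Mul(38754, Pow(Mul(Rational(1, 80), Add(23716, Mul(11855, 80))), -1))) = Mul(-13, Mul(38754, Pow(Mul(Rational(1, 80), Add(23716, 948400)), -1))) = Mul(-13, Mul(38754, Pow(Mul(Rational(1, 80), 972116), -1))) = Mul(-13, Mul(38754, Pow(Rational(243029, 20), -1))) = Mul(-13, Mul(38754, Rational(20, 243029))) = Mul(-13, Rational(775080, 243029)) = Rational(-10076040, 243029)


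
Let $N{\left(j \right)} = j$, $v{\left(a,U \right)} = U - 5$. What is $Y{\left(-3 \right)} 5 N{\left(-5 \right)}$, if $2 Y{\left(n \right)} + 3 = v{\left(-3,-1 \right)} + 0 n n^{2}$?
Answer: $\frac{225}{2} \approx 112.5$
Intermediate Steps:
$v{\left(a,U \right)} = -5 + U$
$Y{\left(n \right)} = - \frac{9}{2}$ ($Y{\left(n \right)} = - \frac{3}{2} + \frac{\left(-5 - 1\right) + 0 n n^{2}}{2} = - \frac{3}{2} + \frac{-6 + 0 n^{3}}{2} = - \frac{3}{2} + \frac{-6 + 0}{2} = - \frac{3}{2} + \frac{1}{2} \left(-6\right) = - \frac{3}{2} - 3 = - \frac{9}{2}$)
$Y{\left(-3 \right)} 5 N{\left(-5 \right)} = \left(- \frac{9}{2}\right) 5 \left(-5\right) = \left(- \frac{45}{2}\right) \left(-5\right) = \frac{225}{2}$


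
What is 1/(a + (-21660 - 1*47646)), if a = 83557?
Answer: 1/14251 ≈ 7.0170e-5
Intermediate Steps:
1/(a + (-21660 - 1*47646)) = 1/(83557 + (-21660 - 1*47646)) = 1/(83557 + (-21660 - 47646)) = 1/(83557 - 69306) = 1/14251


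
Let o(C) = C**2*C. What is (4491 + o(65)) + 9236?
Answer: 288352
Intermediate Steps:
o(C) = C**3
(4491 + o(65)) + 9236 = (4491 + 65**3) + 9236 = (4491 + 274625) + 9236 = 279116 + 9236 = 288352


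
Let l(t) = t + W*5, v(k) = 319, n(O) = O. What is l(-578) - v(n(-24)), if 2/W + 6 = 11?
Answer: -895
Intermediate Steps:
W = ⅖ (W = 2/(-6 + 11) = 2/5 = 2*(⅕) = ⅖ ≈ 0.40000)
l(t) = 2 + t (l(t) = t + (⅖)*5 = t + 2 = 2 + t)
l(-578) - v(n(-24)) = (2 - 578) - 1*319 = -576 - 319 = -895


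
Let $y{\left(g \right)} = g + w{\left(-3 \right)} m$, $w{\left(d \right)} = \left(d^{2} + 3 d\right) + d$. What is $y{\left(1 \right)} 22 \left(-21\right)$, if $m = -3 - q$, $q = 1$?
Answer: $-6006$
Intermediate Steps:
$m = -4$ ($m = -3 - 1 = -4$)
$w{\left(d \right)} = d^{2} + 4 d$
$y{\left(g \right)} = 12 + g$ ($y{\left(g \right)} = g + - 3 \left(4 - 3\right) \left(-4\right) = g + \left(-3\right) 1 \left(-4\right) = g - -12 = g + 12 = 12 + g$)
$y{\left(1 \right)} 22 \left(-21\right) = \left(12 + 1\right) 22 \left(-21\right) = 13 \cdot 22 \left(-21\right) = 286 \left(-21\right) = -6006$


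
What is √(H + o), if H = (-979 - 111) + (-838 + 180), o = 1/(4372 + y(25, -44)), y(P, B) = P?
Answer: 51*I*√12993135/4397 ≈ 41.809*I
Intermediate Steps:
o = 1/4397 (o = 1/(4372 + 25) = 1/4397 ≈ 0.00022743)
H = -1748 (H = -1090 - 658 = -1748)
√(H + o) = √(-1748 + 1/4397) = √(-7685955/4397) = 51*I*√12993135/4397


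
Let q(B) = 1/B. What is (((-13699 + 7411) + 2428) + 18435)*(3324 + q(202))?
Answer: 9786369175/202 ≈ 4.8447e+7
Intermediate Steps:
(((-13699 + 7411) + 2428) + 18435)*(3324 + q(202)) = (((-13699 + 7411) + 2428) + 18435)*(3324 + 1/202) = ((-6288 + 2428) + 18435)*(3324 + 1/202) = (-3860 + 18435)*(671449/202) = 14575*(671449/202) = 9786369175/202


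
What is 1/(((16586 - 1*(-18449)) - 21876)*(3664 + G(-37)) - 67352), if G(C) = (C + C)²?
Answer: 1/120205908 ≈ 8.3191e-9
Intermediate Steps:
G(C) = 4*C² (G(C) = (2*C)² = 4*C²)
1/(((16586 - 1*(-18449)) - 21876)*(3664 + G(-37)) - 67352) = 1/(((16586 - 1*(-18449)) - 21876)*(3664 + 4*(-37)²) - 67352) = 1/(((16586 + 18449) - 21876)*(3664 + 4*1369) - 67352) = 1/((35035 - 21876)*(3664 + 5476) - 67352) = 1/(13159*9140 - 67352) = 1/(120273260 - 67352) = 1/120205908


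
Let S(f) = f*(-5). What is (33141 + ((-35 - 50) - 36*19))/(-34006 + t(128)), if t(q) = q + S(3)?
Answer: -32372/33893 ≈ -0.95512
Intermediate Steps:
S(f) = -5*f
t(q) = -15 + q (t(q) = q - 5*3 = q - 15 = -15 + q)
(33141 + ((-35 - 50) - 36*19))/(-34006 + t(128)) = (33141 + ((-35 - 50) - 36*19))/(-34006 + (-15 + 128)) = (33141 + (-85 - 684))/(-34006 + 113) = (33141 - 769)/(-33893) = 32372*(-1/33893) = -32372/33893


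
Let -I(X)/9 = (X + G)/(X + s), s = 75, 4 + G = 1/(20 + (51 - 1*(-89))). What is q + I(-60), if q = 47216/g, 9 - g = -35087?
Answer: 139477079/3509600 ≈ 39.742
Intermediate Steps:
G = -639/160 (G = -4 + 1/(20 + (51 - 1*(-89))) = -4 + 1/(20 + (51 + 89)) = -4 + 1/(20 + 140) = -4 + 1/160 = -639/160 ≈ -3.9938)
g = 35096 (g = 9 - 1*(-35087) = 9 + 35087 = 35096)
I(X) = -9*(-639/160 + X)/(75 + X) (I(X) = -9*(X - 639/160)/(X + 75) = -9*(-639/160 + X)/(75 + X))
q = 5902/4387 (q = 47216/35096 = 47216*(1/35096) = 5902/4387 ≈ 1.3453)
q + I(-60) = 5902/4387 + 9*(639 - 160*(-60))/(160*(75 - 60)) = 5902/4387 + (9/160)*(639 + 9600)/15 = 5902/4387 + (9/160)*(1/15)*10239 = 5902/4387 + 30717/800 = 139477079/3509600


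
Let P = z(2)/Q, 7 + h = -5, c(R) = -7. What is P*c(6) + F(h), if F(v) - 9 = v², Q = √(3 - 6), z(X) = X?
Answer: 153 + 14*I*√3/3 ≈ 153.0 + 8.0829*I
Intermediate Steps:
Q = I*√3 (Q = √(-3) = I*√3 ≈ 1.732*I)
h = -12 (h = -7 - 5 = -12)
F(v) = 9 + v²
P = -2*I*√3/3 (P = 2/((I*√3)) = 2*(-I*√3/3) = -2*I*√3/3 ≈ -1.1547*I)
P*c(6) + F(h) = -2*I*√3/3*(-7) + (9 + (-12)²) = 14*I*√3/3 + (9 + 144) = 14*I*√3/3 + 153 = 153 + 14*I*√3/3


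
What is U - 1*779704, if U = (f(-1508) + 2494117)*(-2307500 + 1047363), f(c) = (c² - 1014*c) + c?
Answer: -7933552402249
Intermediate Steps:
f(c) = c² - 1013*c
U = -7933551622545 (U = (-1508*(-1013 - 1508) + 2494117)*(-2307500 + 1047363) = (-1508*(-2521) + 2494117)*(-1260137) = (3801668 + 2494117)*(-1260137) = 6295785*(-1260137) = -7933551622545)
U - 1*779704 = -7933551622545 - 1*779704 = -7933551622545 - 779704 = -7933552402249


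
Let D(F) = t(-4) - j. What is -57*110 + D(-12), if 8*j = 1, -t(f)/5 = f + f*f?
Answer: -50641/8 ≈ -6330.1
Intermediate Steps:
t(f) = -5*f - 5*f² (t(f) = -5*(f + f*f) = -5*(f + f²) = -5*f - 5*f²)
j = ⅛ (j = (⅛)*1 = ⅛ ≈ 0.12500)
D(F) = -481/8 (D(F) = -5*(-4)*(1 - 4) - 1*⅛ = -5*(-4)*(-3) - ⅛ = -60 - ⅛ = -481/8)
-57*110 + D(-12) = -57*110 - 481/8 = -6270 - 481/8 = -50641/8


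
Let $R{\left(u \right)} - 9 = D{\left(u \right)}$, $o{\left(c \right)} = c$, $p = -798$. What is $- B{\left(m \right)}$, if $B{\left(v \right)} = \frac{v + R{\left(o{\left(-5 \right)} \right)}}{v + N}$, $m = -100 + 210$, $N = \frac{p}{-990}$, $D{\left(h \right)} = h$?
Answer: $- \frac{18810}{18283} \approx -1.0288$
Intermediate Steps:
$N = \frac{133}{165}$ ($N = - \frac{798}{-990} = \left(-798\right) \left(- \frac{1}{990}\right) = \frac{133}{165} \approx 0.80606$)
$m = 110$
$R{\left(u \right)} = 9 + u$
$B{\left(v \right)} = \frac{4 + v}{\frac{133}{165} + v}$ ($B{\left(v \right)} = \frac{v + \left(9 - 5\right)}{v + \frac{133}{165}} = \frac{v + 4}{\frac{133}{165} + v} = \frac{4 + v}{\frac{133}{165} + v}$)
$- B{\left(m \right)} = - \frac{165 \left(4 + 110\right)}{133 + 165 \cdot 110} = - \frac{165 \cdot 114}{133 + 18150} = - \frac{165 \cdot 114}{18283} = \left(-1\right) \frac{18810}{18283} = - \frac{18810}{18283}$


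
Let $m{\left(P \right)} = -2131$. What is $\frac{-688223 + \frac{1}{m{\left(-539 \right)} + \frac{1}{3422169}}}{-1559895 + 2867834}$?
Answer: $- \frac{5018964053562943}{9538331065333582} \approx -0.52619$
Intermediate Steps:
$\frac{-688223 + \frac{1}{m{\left(-539 \right)} + \frac{1}{3422169}}}{-1559895 + 2867834} = \frac{-688223 + \frac{1}{-2131 + \frac{1}{3422169}}}{-1559895 + 2867834} = \frac{-688223 + \frac{1}{-2131 + \frac{1}{3422169}}}{1307939} = \left(-688223 + \frac{1}{- \frac{7292642138}{3422169}}\right) \frac{1}{1307939} = \left(-688223 - \frac{3422169}{7292642138}\right) \frac{1}{1307939} = \left(- \frac{5018964053562943}{7292642138}\right) \frac{1}{1307939} = - \frac{5018964053562943}{9538331065333582}$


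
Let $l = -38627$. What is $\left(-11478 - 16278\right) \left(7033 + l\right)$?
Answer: $876923064$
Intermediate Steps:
$\left(-11478 - 16278\right) \left(7033 + l\right) = \left(-11478 - 16278\right) \left(7033 - 38627\right) = \left(-27756\right) \left(-31594\right) = 876923064$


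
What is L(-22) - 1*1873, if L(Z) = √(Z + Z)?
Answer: -1873 + 2*I*√11 ≈ -1873.0 + 6.6332*I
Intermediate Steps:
L(Z) = √2*√Z (L(Z) = √(2*Z) = √2*√Z)
L(-22) - 1*1873 = √2*√(-22) - 1*1873 = √2*(I*√22) - 1873 = 2*I*√11 - 1873 = -1873 + 2*I*√11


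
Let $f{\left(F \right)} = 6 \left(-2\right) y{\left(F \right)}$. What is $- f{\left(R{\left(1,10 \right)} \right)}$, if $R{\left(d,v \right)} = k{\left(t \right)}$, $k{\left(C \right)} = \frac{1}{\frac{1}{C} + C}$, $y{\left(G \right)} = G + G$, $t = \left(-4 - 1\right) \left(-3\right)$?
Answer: $\frac{180}{113} \approx 1.5929$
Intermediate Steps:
$t = 15$ ($t = \left(-5\right) \left(-3\right) = 15$)
$y{\left(G \right)} = 2 G$
$k{\left(C \right)} = \frac{1}{C + \frac{1}{C}}$
$R{\left(d,v \right)} = \frac{15}{226}$ ($R{\left(d,v \right)} = \frac{15}{1 + 15^{2}} = \frac{15}{1 + 225} = \frac{15}{226}$)
$f{\left(F \right)} = - 24 F$ ($f{\left(F \right)} = 6 \left(-2\right) 2 F = - 12 \cdot 2 F = - 24 F$)
$- f{\left(R{\left(1,10 \right)} \right)} = - \frac{\left(-24\right) 15}{226} = \left(-1\right) \left(- \frac{180}{113}\right) = \frac{180}{113}$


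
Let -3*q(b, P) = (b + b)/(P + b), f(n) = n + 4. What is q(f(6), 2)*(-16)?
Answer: 80/9 ≈ 8.8889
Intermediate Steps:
f(n) = 4 + n
q(b, P) = -2*b/(3*(P + b)) (q(b, P) = -(b + b)/(3*(P + b)) = -2*b/(3*(P + b)))
q(f(6), 2)*(-16) = -2*(4 + 6)/(3*2 + 3*(4 + 6))*(-16) = -2*10/(6 + 3*10)*(-16) = -2*10/(6 + 30)*(-16) = -2*10/36*(-16) = -2*10*1/36*(-16) = -5/9*(-16) = 80/9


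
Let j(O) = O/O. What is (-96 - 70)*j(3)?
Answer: -166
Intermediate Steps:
j(O) = 1
(-96 - 70)*j(3) = (-96 - 70)*1 = -166*1 = -166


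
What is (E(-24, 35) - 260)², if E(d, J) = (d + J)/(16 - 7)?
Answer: 5424241/81 ≈ 66966.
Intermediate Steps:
E(d, J) = J/9 + d/9 (E(d, J) = (J + d)/9 = (J + d)*(⅑) = J/9 + d/9)
(E(-24, 35) - 260)² = (((⅑)*35 + (⅑)*(-24)) - 260)² = ((35/9 - 8/3) - 260)² = (11/9 - 260)² = (-2329/9)² = 5424241/81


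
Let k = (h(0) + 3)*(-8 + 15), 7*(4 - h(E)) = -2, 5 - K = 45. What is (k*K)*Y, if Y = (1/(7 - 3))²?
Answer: -255/2 ≈ -127.50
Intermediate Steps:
K = -40 (K = 5 - 1*45 = 5 - 45 = -40)
h(E) = 30/7 (h(E) = 4 - ⅐*(-2) = 4 + 2/7 = 30/7)
Y = 1/16 (Y = (1/4)² = (¼)² = 1/16 ≈ 0.062500)
k = 51 (k = (30/7 + 3)*(-8 + 15) = (51/7)*7 = 51)
(k*K)*Y = (51*(-40))*(1/16) = -2040*1/16 = -255/2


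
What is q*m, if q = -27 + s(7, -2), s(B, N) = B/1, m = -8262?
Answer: 165240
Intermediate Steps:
s(B, N) = B (s(B, N) = B*1 = B)
q = -20 (q = -27 + 7 = -20)
q*m = -20*(-8262) = 165240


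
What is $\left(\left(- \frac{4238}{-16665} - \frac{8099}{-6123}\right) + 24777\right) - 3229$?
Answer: $\frac{18794140357}{872135} \approx 21550.0$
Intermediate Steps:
$\left(\left(- \frac{4238}{-16665} - \frac{8099}{-6123}\right) + 24777\right) - 3229 = \left(\left(\left(-4238\right) \left(- \frac{1}{16665}\right) - - \frac{623}{471}\right) + 24777\right) - 3229 = \left(\left(\frac{4238}{16665} + \frac{623}{471}\right) + 24777\right) - 3229 = \left(\frac{1375377}{872135} + 24777\right) - 3229 = \frac{21610264272}{872135} - 3229 = \frac{18794140357}{872135}$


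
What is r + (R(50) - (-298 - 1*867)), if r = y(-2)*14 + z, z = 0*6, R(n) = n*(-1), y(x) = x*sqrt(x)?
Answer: 1115 - 28*I*sqrt(2) ≈ 1115.0 - 39.598*I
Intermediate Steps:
y(x) = x**(3/2)
R(n) = -n
z = 0
r = -28*I*sqrt(2) (r = (-2)**(3/2)*14 + 0 = -2*I*sqrt(2)*14 + 0 = -28*I*sqrt(2) + 0 = -28*I*sqrt(2) ≈ -39.598*I)
r + (R(50) - (-298 - 1*867)) = -28*I*sqrt(2) + (-1*50 - (-298 - 1*867)) = -28*I*sqrt(2) + (-50 - (-298 - 867)) = -28*I*sqrt(2) + (-50 - 1*(-1165)) = -28*I*sqrt(2) + (-50 + 1165) = -28*I*sqrt(2) + 1115 = 1115 - 28*I*sqrt(2)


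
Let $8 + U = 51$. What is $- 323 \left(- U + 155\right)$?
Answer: $-36176$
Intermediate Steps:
$U = 43$ ($U = -8 + 51 = 43$)
$- 323 \left(- U + 155\right) = - 323 \left(\left(-1\right) 43 + 155\right) = - 323 \left(-43 + 155\right) = \left(-323\right) 112 = -36176$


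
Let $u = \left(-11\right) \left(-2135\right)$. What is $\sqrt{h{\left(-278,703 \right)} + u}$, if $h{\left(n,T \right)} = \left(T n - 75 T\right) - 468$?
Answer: $i \sqrt{225142} \approx 474.49 i$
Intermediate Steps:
$h{\left(n,T \right)} = -468 - 75 T + T n$ ($h{\left(n,T \right)} = \left(- 75 T + T n\right) - 468 = -468 - 75 T + T n$)
$u = 23485$
$\sqrt{h{\left(-278,703 \right)} + u} = \sqrt{\left(-468 - 52725 + 703 \left(-278\right)\right) + 23485} = \sqrt{\left(-468 - 52725 - 195434\right) + 23485} = \sqrt{-248627 + 23485} = \sqrt{-225142} = i \sqrt{225142}$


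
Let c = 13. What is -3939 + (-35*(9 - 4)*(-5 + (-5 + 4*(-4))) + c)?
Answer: 624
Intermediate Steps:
-3939 + (-35*(9 - 4)*(-5 + (-5 + 4*(-4))) + c) = -3939 + (-35*(9 - 4)*(-5 + (-5 + 4*(-4))) + 13) = -3939 + (-175*(-5 + (-5 - 16)) + 13) = -3939 + (-175*(-5 - 21) + 13) = -3939 + (-175*(-26) + 13) = -3939 + (-35*(-130) + 13) = -3939 + (4550 + 13) = -3939 + 4563 = 624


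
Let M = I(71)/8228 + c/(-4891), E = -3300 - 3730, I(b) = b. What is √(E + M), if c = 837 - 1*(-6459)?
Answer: I*√23528024662517049/1829234 ≈ 83.854*I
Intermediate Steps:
c = 7296 (c = 837 + 6459 = 7296)
E = -7030
M = -59684227/40243148 (M = 71/8228 + 7296/(-4891) = 71*(1/8228) + 7296*(-1/4891) = 71/8228 - 7296/4891 = -59684227/40243148 ≈ -1.4831)
√(E + M) = √(-7030 - 59684227/40243148) = √(-282969014667/40243148) = I*√23528024662517049/1829234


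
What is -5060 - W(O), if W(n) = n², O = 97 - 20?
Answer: -10989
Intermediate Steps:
O = 77
-5060 - W(O) = -5060 - 1*77² = -5060 - 1*5929 = -5060 - 5929 = -10989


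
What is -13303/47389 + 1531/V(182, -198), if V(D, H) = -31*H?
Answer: -9101255/290873682 ≈ -0.031289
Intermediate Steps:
-13303/47389 + 1531/V(182, -198) = -13303/47389 + 1531/((-31*(-198))) = -13303*1/47389 + 1531/6138 = -13303/47389 + 1531*(1/6138) = -13303/47389 + 1531/6138 = -9101255/290873682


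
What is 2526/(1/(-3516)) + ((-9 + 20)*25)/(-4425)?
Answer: -1572010643/177 ≈ -8.8814e+6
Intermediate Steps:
2526/(1/(-3516)) + ((-9 + 20)*25)/(-4425) = 2526/(-1/3516) + (11*25)*(-1/4425) = 2526*(-3516) + 275*(-1/4425) = -8881416 - 11/177 = -1572010643/177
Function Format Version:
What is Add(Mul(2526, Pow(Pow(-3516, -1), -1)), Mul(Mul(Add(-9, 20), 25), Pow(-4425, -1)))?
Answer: Rational(-1572010643, 177) ≈ -8.8814e+6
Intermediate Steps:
Add(Mul(2526, Pow(Pow(-3516, -1), -1)), Mul(Mul(Add(-9, 20), 25), Pow(-4425, -1))) = Add(Mul(2526, Pow(Rational(-1, 3516), -1)), Mul(Mul(11, 25), Rational(-1, 4425))) = Add(Mul(2526, -3516), Mul(275, Rational(-1, 4425))) = Add(-8881416, Rational(-11, 177)) = Rational(-1572010643, 177)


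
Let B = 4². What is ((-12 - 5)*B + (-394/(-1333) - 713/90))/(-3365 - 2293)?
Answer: 33546809/678790260 ≈ 0.049421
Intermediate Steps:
B = 16
((-12 - 5)*B + (-394/(-1333) - 713/90))/(-3365 - 2293) = ((-12 - 5)*16 + (-394/(-1333) - 713/90))/(-3365 - 2293) = (-17*16 + (-394*(-1/1333) - 713*1/90))/(-5658) = (-272 + (394/1333 - 713/90))*(-1/5658) = (-272 - 914969/119970)*(-1/5658) = -33546809/119970*(-1/5658) = 33546809/678790260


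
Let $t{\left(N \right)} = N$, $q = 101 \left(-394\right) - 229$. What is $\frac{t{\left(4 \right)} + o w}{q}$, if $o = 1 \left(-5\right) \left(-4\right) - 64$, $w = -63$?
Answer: $- \frac{2776}{40023} \approx -0.06936$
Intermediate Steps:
$q = -40023$ ($q = -39794 - 229 = -40023$)
$o = -44$ ($o = \left(-5\right) \left(-4\right) - 64 = 20 - 64 = -44$)
$\frac{t{\left(4 \right)} + o w}{q} = \frac{4 - -2772}{-40023} = \left(4 + 2772\right) \left(- \frac{1}{40023}\right) = 2776 \left(- \frac{1}{40023}\right) = - \frac{2776}{40023}$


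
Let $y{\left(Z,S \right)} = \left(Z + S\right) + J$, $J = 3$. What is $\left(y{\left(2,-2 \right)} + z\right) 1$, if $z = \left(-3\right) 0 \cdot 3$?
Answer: $3$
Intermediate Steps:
$y{\left(Z,S \right)} = 3 + S + Z$ ($y{\left(Z,S \right)} = \left(Z + S\right) + 3 = \left(S + Z\right) + 3 = 3 + S + Z$)
$z = 0$ ($z = 0 \cdot 3 = 0$)
$\left(y{\left(2,-2 \right)} + z\right) 1 = \left(\left(3 - 2 + 2\right) + 0\right) 1 = \left(3 + 0\right) 1 = 3 \cdot 1 = 3$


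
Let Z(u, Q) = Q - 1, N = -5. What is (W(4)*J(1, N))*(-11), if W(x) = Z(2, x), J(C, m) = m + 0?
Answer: 165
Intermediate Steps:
J(C, m) = m
Z(u, Q) = -1 + Q
W(x) = -1 + x
(W(4)*J(1, N))*(-11) = ((-1 + 4)*(-5))*(-11) = (3*(-5))*(-11) = -15*(-11) = 165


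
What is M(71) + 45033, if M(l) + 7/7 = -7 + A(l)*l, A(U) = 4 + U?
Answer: 50350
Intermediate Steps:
M(l) = -8 + l*(4 + l) (M(l) = -1 + (-7 + (4 + l)*l) = -1 + (-7 + l*(4 + l)) = -8 + l*(4 + l))
M(71) + 45033 = (-8 + 71*(4 + 71)) + 45033 = (-8 + 71*75) + 45033 = (-8 + 5325) + 45033 = 5317 + 45033 = 50350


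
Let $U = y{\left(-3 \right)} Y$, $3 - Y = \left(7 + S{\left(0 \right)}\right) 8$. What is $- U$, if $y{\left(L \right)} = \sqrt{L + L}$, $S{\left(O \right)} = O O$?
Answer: $53 i \sqrt{6} \approx 129.82 i$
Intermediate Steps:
$S{\left(O \right)} = O^{2}$
$Y = -53$ ($Y = 3 - \left(7 + 0^{2}\right) 8 = 3 - \left(7 + 0\right) 8 = 3 - 7 \cdot 8 = 3 - 56 = -53$)
$y{\left(L \right)} = \sqrt{2} \sqrt{L}$ ($y{\left(L \right)} = \sqrt{2 L} = \sqrt{2} \sqrt{L}$)
$U = - 53 i \sqrt{6}$ ($U = \sqrt{2} \sqrt{-3} \left(-53\right) = \sqrt{2} i \sqrt{3} \left(-53\right) = i \sqrt{6} \left(-53\right) = - 53 i \sqrt{6} \approx - 129.82 i$)
$- U = - \left(-53\right) i \sqrt{6} = 53 i \sqrt{6}$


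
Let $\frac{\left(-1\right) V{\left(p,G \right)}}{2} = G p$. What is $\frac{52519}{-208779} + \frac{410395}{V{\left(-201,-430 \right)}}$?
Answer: $- \frac{6317352803}{2405969196} \approx -2.6257$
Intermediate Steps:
$V{\left(p,G \right)} = - 2 G p$
$\frac{52519}{-208779} + \frac{410395}{V{\left(-201,-430 \right)}} = \frac{52519}{-208779} + \frac{410395}{\left(-2\right) \left(-430\right) \left(-201\right)} = 52519 \left(- \frac{1}{208779}\right) + \frac{410395}{-172860} = - \frac{52519}{208779} + 410395 \left(- \frac{1}{172860}\right) = - \frac{52519}{208779} - \frac{82079}{34572} = - \frac{6317352803}{2405969196}$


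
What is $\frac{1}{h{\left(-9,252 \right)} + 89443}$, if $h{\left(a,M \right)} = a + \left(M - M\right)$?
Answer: $\frac{1}{89434} \approx 1.1181 \cdot 10^{-5}$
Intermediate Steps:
$h{\left(a,M \right)} = a$ ($h{\left(a,M \right)} = a + 0 = a$)
$\frac{1}{h{\left(-9,252 \right)} + 89443} = \frac{1}{-9 + 89443} = \frac{1}{89434}$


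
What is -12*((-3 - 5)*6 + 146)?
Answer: -1176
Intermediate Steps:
-12*((-3 - 5)*6 + 146) = -12*(-8*6 + 146) = -12*(-48 + 146) = -12*98 = -1176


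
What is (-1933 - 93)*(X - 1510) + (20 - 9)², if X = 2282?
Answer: -1563951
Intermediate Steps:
(-1933 - 93)*(X - 1510) + (20 - 9)² = (-1933 - 93)*(2282 - 1510) + (20 - 9)² = -2026*772 + 11² = -1564072 + 121 = -1563951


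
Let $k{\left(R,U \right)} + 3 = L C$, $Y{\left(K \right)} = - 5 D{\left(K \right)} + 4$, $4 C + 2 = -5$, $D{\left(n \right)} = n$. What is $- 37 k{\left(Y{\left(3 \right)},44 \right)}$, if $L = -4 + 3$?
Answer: $\frac{185}{4} \approx 46.25$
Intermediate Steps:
$L = -1$
$C = - \frac{7}{4}$ ($C = - \frac{1}{2} + \frac{1}{4} \left(-5\right) = - \frac{1}{2} - \frac{5}{4} = - \frac{7}{4} \approx -1.75$)
$Y{\left(K \right)} = 4 - 5 K$ ($Y{\left(K \right)} = - 5 K + 4 = 4 - 5 K$)
$k{\left(R,U \right)} = - \frac{5}{4}$ ($k{\left(R,U \right)} = -3 - - \frac{7}{4} = -3 + \frac{7}{4} = - \frac{5}{4}$)
$- 37 k{\left(Y{\left(3 \right)},44 \right)} = \left(-37\right) \left(- \frac{5}{4}\right) = \frac{185}{4}$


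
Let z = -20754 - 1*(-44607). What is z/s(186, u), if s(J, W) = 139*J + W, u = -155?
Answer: 23853/25699 ≈ 0.92817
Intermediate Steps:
z = 23853 (z = -20754 + 44607 = 23853)
s(J, W) = W + 139*J
z/s(186, u) = 23853/(-155 + 139*186) = 23853/(-155 + 25854) = 23853/25699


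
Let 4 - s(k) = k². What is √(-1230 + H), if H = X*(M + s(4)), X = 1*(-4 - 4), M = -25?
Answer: I*√934 ≈ 30.561*I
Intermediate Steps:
X = -8 (X = 1*(-8) = -8)
s(k) = 4 - k²
H = 296 (H = -8*(-25 + (4 - 1*4²)) = -8*(-25 + (4 - 1*16)) = -8*(-25 + (4 - 16)) = -8*(-25 - 12) = -8*(-37) = 296)
√(-1230 + H) = √(-1230 + 296) = √(-934) = I*√934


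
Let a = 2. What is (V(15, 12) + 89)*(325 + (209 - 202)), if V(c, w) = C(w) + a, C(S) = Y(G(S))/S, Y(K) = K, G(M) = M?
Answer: 30544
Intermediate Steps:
C(S) = 1 (C(S) = S/S = 1)
V(c, w) = 3 (V(c, w) = 1 + 2 = 3)
(V(15, 12) + 89)*(325 + (209 - 202)) = (3 + 89)*(325 + (209 - 202)) = 92*(325 + 7) = 92*332 = 30544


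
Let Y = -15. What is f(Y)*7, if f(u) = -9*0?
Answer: 0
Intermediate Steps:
f(u) = 0
f(Y)*7 = 0*7 = 0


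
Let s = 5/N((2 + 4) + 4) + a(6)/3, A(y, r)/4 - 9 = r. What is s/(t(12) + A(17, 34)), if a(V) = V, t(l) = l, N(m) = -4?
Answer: 3/736 ≈ 0.0040761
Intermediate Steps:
A(y, r) = 36 + 4*r
s = ¾ (s = 5/(-4) + 6/3 = 5*(-¼) + 6*(⅓) = -5/4 + 2 = ¾ ≈ 0.75000)
s/(t(12) + A(17, 34)) = 3/(4*(12 + (36 + 4*34))) = 3/(4*(12 + (36 + 136))) = 3/(4*(12 + 172)) = (¾)/184 = (¾)*(1/184) = 3/736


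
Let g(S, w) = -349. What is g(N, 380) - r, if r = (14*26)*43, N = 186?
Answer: -16001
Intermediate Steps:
r = 15652 (r = 364*43 = 15652)
g(N, 380) - r = -349 - 1*15652 = -349 - 15652 = -16001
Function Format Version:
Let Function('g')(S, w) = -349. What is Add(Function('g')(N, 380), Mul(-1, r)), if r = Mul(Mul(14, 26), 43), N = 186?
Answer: -16001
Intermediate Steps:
r = 15652 (r = Mul(364, 43) = 15652)
Add(Function('g')(N, 380), Mul(-1, r)) = Add(-349, Mul(-1, 15652)) = Add(-349, -15652) = -16001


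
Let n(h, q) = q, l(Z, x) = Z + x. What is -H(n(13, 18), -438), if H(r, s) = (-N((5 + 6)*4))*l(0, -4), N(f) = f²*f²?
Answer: -14992384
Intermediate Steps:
N(f) = f⁴
H(r, s) = 14992384 (H(r, s) = (-((5 + 6)*4)⁴)*(0 - 4) = -(11*4)⁴*(-4) = -1*44⁴*(-4) = -1*3748096*(-4) = -3748096*(-4) = 14992384)
-H(n(13, 18), -438) = -1*14992384 = -14992384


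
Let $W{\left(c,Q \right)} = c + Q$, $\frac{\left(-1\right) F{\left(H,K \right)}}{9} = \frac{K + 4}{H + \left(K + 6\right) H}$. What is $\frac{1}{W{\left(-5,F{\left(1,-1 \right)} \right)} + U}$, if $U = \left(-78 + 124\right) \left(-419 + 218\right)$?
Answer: $- \frac{2}{18511} \approx -0.00010804$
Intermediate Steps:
$F{\left(H,K \right)} = - \frac{9 \left(4 + K\right)}{H + H \left(6 + K\right)}$ ($F{\left(H,K \right)} = - 9 \frac{K + 4}{H + \left(K + 6\right) H} = - 9 \frac{4 + K}{H + \left(6 + K\right) H} = - 9 \frac{4 + K}{H + H \left(6 + K\right)} = - \frac{9 \left(4 + K\right)}{H + H \left(6 + K\right)}$)
$W{\left(c,Q \right)} = Q + c$
$U = -9246$ ($U = 46 \left(-201\right) = -9246$)
$\frac{1}{W{\left(-5,F{\left(1,-1 \right)} \right)} + U} = \frac{1}{\left(\frac{9 \left(-4 - -1\right)}{1 \left(7 - 1\right)} - 5\right) - 9246} = \frac{1}{\left(9 \cdot 1 \cdot \frac{1}{6} \left(-4 + 1\right) - 5\right) - 9246} = \frac{1}{\left(9 \cdot 1 \cdot \frac{1}{6} \left(-3\right) - 5\right) - 9246} = \frac{1}{\left(- \frac{9}{2} - 5\right) - 9246} = \frac{1}{- \frac{19}{2} - 9246} = \frac{1}{- \frac{18511}{2}} = - \frac{2}{18511}$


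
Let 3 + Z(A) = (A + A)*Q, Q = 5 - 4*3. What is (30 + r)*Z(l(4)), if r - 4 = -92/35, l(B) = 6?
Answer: -95526/35 ≈ -2729.3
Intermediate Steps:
Q = -7 (Q = 5 - 12 = -7)
r = 48/35 (r = 4 - 92/35 = 48/35 ≈ 1.3714)
Z(A) = -3 - 14*A (Z(A) = -3 + (A + A)*(-7) = -3 + (2*A)*(-7) = -3 - 14*A)
(30 + r)*Z(l(4)) = (30 + 48/35)*(-3 - 14*6) = 1098*(-3 - 84)/35 = (1098/35)*(-87) = -95526/35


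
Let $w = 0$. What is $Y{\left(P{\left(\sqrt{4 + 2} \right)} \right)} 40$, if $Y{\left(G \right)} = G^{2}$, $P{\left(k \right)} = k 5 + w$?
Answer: $6000$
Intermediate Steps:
$P{\left(k \right)} = 5 k$ ($P{\left(k \right)} = k 5 + 0 = 5 k + 0 = 5 k$)
$Y{\left(P{\left(\sqrt{4 + 2} \right)} \right)} 40 = \left(5 \sqrt{4 + 2}\right)^{2} \cdot 40 = \left(5 \sqrt{6}\right)^{2} \cdot 40 = 150 \cdot 40 = 6000$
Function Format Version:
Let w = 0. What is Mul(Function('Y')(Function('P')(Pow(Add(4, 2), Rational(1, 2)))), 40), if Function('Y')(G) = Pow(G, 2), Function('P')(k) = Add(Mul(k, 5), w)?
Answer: 6000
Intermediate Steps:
Function('P')(k) = Mul(5, k) (Function('P')(k) = Add(Mul(k, 5), 0) = Add(Mul(5, k), 0) = Mul(5, k))
Mul(Function('Y')(Function('P')(Pow(Add(4, 2), Rational(1, 2)))), 40) = Mul(Pow(Mul(5, Pow(Add(4, 2), Rational(1, 2))), 2), 40) = Mul(Pow(Mul(5, Pow(6, Rational(1, 2))), 2), 40) = Mul(150, 40) = 6000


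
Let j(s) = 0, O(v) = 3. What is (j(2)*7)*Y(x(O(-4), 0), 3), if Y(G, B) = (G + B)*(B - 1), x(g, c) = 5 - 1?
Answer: 0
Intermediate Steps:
x(g, c) = 4
Y(G, B) = (-1 + B)*(B + G) (Y(G, B) = (B + G)*(-1 + B) = (-1 + B)*(B + G))
(j(2)*7)*Y(x(O(-4), 0), 3) = (0*7)*(3**2 - 1*3 - 1*4 + 3*4) = 0*(9 - 3 - 4 + 12) = 0*14 = 0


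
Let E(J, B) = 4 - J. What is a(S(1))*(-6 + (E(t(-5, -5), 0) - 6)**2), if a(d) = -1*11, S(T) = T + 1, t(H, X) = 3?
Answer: -209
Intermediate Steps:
S(T) = 1 + T
a(d) = -11
a(S(1))*(-6 + (E(t(-5, -5), 0) - 6)**2) = -11*(-6 + ((4 - 1*3) - 6)**2) = -11*(-6 + ((4 - 3) - 6)**2) = -11*(-6 + (1 - 6)**2) = -11*(-6 + (-5)**2) = -11*(-6 + 25) = -11*19 = -209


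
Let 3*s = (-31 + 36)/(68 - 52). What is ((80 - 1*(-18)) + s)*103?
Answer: 485027/48 ≈ 10105.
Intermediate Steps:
s = 5/48 (s = ((-31 + 36)/(68 - 52))/3 = (5/16)/3 = (5*(1/16))/3 = (⅓)*(5/16) = 5/48 ≈ 0.10417)
((80 - 1*(-18)) + s)*103 = ((80 - 1*(-18)) + 5/48)*103 = ((80 + 18) + 5/48)*103 = (98 + 5/48)*103 = (4709/48)*103 = 485027/48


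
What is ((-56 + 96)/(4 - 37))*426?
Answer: -5680/11 ≈ -516.36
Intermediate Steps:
((-56 + 96)/(4 - 37))*426 = (40/(-33))*426 = (40*(-1/33))*426 = -40/33*426 = -5680/11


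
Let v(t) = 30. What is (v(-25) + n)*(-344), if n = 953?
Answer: -338152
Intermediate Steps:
(v(-25) + n)*(-344) = (30 + 953)*(-344) = 983*(-344) = -338152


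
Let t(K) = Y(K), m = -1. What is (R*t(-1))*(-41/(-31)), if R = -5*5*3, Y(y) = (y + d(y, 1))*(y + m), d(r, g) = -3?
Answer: -24600/31 ≈ -793.55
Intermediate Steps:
Y(y) = (-1 + y)*(-3 + y) (Y(y) = (y - 3)*(y - 1) = (-3 + y)*(-1 + y) = (-1 + y)*(-3 + y))
t(K) = 3 + K² - 4*K
R = -75 (R = -25*3 = -75)
(R*t(-1))*(-41/(-31)) = (-75*(3 + (-1)² - 4*(-1)))*(-41/(-31)) = (-75*(3 + 1 + 4))*(-41*(-1/31)) = -75*8*(41/31) = -600*41/31 = -24600/31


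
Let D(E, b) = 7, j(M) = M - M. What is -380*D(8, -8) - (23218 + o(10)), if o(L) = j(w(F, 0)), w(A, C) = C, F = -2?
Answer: -25878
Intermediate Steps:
j(M) = 0
o(L) = 0
-380*D(8, -8) - (23218 + o(10)) = -380*7 - (23218 + 0) = -2660 - 1*23218 = -2660 - 23218 = -25878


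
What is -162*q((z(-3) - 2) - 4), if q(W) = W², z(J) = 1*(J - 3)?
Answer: -23328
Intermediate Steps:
z(J) = -3 + J (z(J) = 1*(-3 + J) = -3 + J)
-162*q((z(-3) - 2) - 4) = -162*(((-3 - 3) - 2) - 4)² = -162*((-6 - 2) - 4)² = -162*(-8 - 4)² = -162*(-12)² = -162*144 = -27*864 = -23328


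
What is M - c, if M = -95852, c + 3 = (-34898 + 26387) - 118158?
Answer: 30820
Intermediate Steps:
c = -126672 (c = -3 + ((-34898 + 26387) - 118158) = -3 + (-8511 - 118158) = -3 - 126669 = -126672)
M - c = -95852 - 1*(-126672) = -95852 + 126672 = 30820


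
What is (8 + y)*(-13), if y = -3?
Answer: -65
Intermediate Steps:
(8 + y)*(-13) = (8 - 3)*(-13) = 5*(-13) = -65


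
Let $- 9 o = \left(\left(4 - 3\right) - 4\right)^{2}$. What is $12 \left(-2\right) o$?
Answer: $24$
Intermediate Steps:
$o = -1$ ($o = - \frac{\left(\left(4 - 3\right) - 4\right)^{2}}{9} = - \frac{\left(1 - 4\right)^{2}}{9} = - \frac{\left(-3\right)^{2}}{9} = \left(- \frac{1}{9}\right) 9 = -1$)
$12 \left(-2\right) o = 12 \left(-2\right) \left(-1\right) = \left(-24\right) \left(-1\right) = 24$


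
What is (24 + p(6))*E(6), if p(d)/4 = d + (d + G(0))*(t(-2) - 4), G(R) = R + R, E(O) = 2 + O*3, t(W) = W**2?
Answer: 960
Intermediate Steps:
E(O) = 2 + 3*O
G(R) = 2*R
p(d) = 4*d (p(d) = 4*(d + (d + 2*0)*((-2)**2 - 4)) = 4*(d + (d + 0)*(4 - 4)) = 4*(d + d*0) = 4*(d + 0) = 4*d)
(24 + p(6))*E(6) = (24 + 4*6)*(2 + 3*6) = (24 + 24)*(2 + 18) = 48*20 = 960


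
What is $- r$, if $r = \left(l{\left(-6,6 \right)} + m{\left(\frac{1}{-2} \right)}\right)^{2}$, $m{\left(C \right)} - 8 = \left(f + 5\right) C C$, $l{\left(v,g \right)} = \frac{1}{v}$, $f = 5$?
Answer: $- \frac{961}{9} \approx -106.78$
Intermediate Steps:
$m{\left(C \right)} = 8 + 10 C^{2}$ ($m{\left(C \right)} = 8 + \left(5 + 5\right) C C = 8 + 10 C C = 8 + 10 C^{2}$)
$r = \frac{961}{9}$ ($r = \left(\frac{1}{-6} + \left(8 + 10 \left(\frac{1}{-2}\right)^{2}\right)\right)^{2} = \left(- \frac{1}{6} + \left(8 + 10 \left(- \frac{1}{2}\right)^{2}\right)\right)^{2} = \left(- \frac{1}{6} + \left(8 + 10 \cdot \frac{1}{4}\right)\right)^{2} = \left(- \frac{1}{6} + \left(8 + \frac{5}{2}\right)\right)^{2} = \left(- \frac{1}{6} + \frac{21}{2}\right)^{2} = \left(\frac{31}{3}\right)^{2} = \frac{961}{9} \approx 106.78$)
$- r = \left(-1\right) \frac{961}{9} = - \frac{961}{9}$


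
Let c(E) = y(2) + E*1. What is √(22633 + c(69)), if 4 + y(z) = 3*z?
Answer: 4*√1419 ≈ 150.68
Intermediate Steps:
y(z) = -4 + 3*z
c(E) = 2 + E (c(E) = (-4 + 3*2) + E*1 = (-4 + 6) + E = 2 + E)
√(22633 + c(69)) = √(22633 + (2 + 69)) = √(22633 + 71) = √22704 = 4*√1419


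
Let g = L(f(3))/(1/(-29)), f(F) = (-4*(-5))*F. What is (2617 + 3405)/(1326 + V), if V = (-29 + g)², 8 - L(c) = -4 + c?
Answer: 6022/1859095 ≈ 0.0032392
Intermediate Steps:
f(F) = 20*F
L(c) = 12 - c (L(c) = 8 - (-4 + c) = 8 + (4 - c) = 12 - c)
g = 1392 (g = (12 - 20*3)/(1/(-29)) = (12 - 1*60)/(-1/29) = (12 - 60)*(-29) = -48*(-29) = 1392)
V = 1857769 (V = (-29 + 1392)² = 1363² = 1857769)
(2617 + 3405)/(1326 + V) = (2617 + 3405)/(1326 + 1857769) = 6022/1859095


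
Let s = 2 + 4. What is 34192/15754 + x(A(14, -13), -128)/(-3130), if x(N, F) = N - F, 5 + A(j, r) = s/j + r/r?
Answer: 367712493/172585070 ≈ 2.1306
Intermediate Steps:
s = 6
A(j, r) = -4 + 6/j (A(j, r) = -5 + (6/j + r/r) = -5 + (6/j + 1) = -5 + (1 + 6/j) = -4 + 6/j)
34192/15754 + x(A(14, -13), -128)/(-3130) = 34192/15754 + ((-4 + 6/14) - 1*(-128))/(-3130) = 34192*(1/15754) + ((-4 + 6*(1/14)) + 128)*(-1/3130) = 17096/7877 + ((-4 + 3/7) + 128)*(-1/3130) = 17096/7877 + (-25/7 + 128)*(-1/3130) = 17096/7877 + (871/7)*(-1/3130) = 17096/7877 - 871/21910 = 367712493/172585070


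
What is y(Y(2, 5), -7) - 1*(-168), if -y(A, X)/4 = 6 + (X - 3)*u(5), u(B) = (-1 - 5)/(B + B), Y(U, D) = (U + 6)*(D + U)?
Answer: 120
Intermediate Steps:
Y(U, D) = (6 + U)*(D + U)
u(B) = -3/B (u(B) = -6*1/(2*B) = -3/B)
y(A, X) = -156/5 + 12*X/5 (y(A, X) = -4*(6 + (X - 3)*(-3/5)) = -4*(6 + (-3 + X)*(-3*1/5)) = -4*(6 + (-3 + X)*(-3/5)) = -4*(6 + (9/5 - 3*X/5)) = -4*(39/5 - 3*X/5) = -156/5 + 12*X/5)
y(Y(2, 5), -7) - 1*(-168) = (-156/5 + (12/5)*(-7)) - 1*(-168) = (-156/5 - 84/5) + 168 = -48 + 168 = 120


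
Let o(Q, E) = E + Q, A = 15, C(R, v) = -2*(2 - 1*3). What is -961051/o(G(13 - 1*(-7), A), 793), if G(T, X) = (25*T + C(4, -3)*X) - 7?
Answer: -137293/188 ≈ -730.28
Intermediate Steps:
C(R, v) = 2 (C(R, v) = -2*(2 - 3) = -2*(-1) = 2)
G(T, X) = -7 + 2*X + 25*T (G(T, X) = (25*T + 2*X) - 7 = (2*X + 25*T) - 7 = -7 + 2*X + 25*T)
-961051/o(G(13 - 1*(-7), A), 793) = -961051/(793 + (-7 + 2*15 + 25*(13 - 1*(-7)))) = -961051/(793 + (-7 + 30 + 25*(13 + 7))) = -961051/(793 + (-7 + 30 + 25*20)) = -961051/(793 + (-7 + 30 + 500)) = -961051/(793 + 523) = -961051/1316 = -961051*1/1316 = -137293/188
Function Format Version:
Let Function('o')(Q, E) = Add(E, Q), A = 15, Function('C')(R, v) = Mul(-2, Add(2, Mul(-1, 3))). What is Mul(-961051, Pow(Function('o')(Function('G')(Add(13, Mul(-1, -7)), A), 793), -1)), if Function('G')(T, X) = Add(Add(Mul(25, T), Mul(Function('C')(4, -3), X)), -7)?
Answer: Rational(-137293, 188) ≈ -730.28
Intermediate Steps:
Function('C')(R, v) = 2 (Function('C')(R, v) = Mul(-2, Add(2, -3)) = Mul(-2, -1) = 2)
Function('G')(T, X) = Add(-7, Mul(2, X), Mul(25, T)) (Function('G')(T, X) = Add(Add(Mul(25, T), Mul(2, X)), -7) = Add(Add(Mul(2, X), Mul(25, T)), -7) = Add(-7, Mul(2, X), Mul(25, T)))
Mul(-961051, Pow(Function('o')(Function('G')(Add(13, Mul(-1, -7)), A), 793), -1)) = Mul(-961051, Pow(Add(793, Add(-7, Mul(2, 15), Mul(25, Add(13, Mul(-1, -7))))), -1)) = Mul(-961051, Pow(Add(793, Add(-7, 30, Mul(25, Add(13, 7)))), -1)) = Mul(-961051, Pow(Add(793, Add(-7, 30, Mul(25, 20))), -1)) = Mul(-961051, Pow(Add(793, Add(-7, 30, 500)), -1)) = Mul(-961051, Pow(Add(793, 523), -1)) = Mul(-961051, Pow(1316, -1)) = Mul(-961051, Rational(1, 1316)) = Rational(-137293, 188)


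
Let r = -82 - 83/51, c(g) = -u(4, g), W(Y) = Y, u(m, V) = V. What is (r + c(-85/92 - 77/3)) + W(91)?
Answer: 159355/4692 ≈ 33.963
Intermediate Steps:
c(g) = -g
r = -4265/51 (r = -82 - 83*1/51 = -82 - 83/51 = -4265/51 ≈ -83.627)
(r + c(-85/92 - 77/3)) + W(91) = (-4265/51 - (-85/92 - 77/3)) + 91 = (-4265/51 - 1*(-7339/276)) + 91 = (-4265/51 + 7339/276) + 91 = -267617/4692 + 91 = 159355/4692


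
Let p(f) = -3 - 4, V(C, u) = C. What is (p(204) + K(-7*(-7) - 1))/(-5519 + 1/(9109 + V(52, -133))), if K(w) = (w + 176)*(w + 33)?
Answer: -23736151/7222794 ≈ -3.2863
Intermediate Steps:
K(w) = (33 + w)*(176 + w) (K(w) = (176 + w)*(33 + w) = (33 + w)*(176 + w))
p(f) = -7
(p(204) + K(-7*(-7) - 1))/(-5519 + 1/(9109 + V(52, -133))) = (-7 + (5808 + (-7*(-7) - 1)**2 + 209*(-7*(-7) - 1)))/(-5519 + 1/(9109 + 52)) = (-7 + (5808 + (49 - 1)**2 + 209*(49 - 1)))/(-5519 + 1/9161) = (-7 + (5808 + 48**2 + 209*48))/(-5519 + 1/9161) = (-7 + (5808 + 2304 + 10032))/(-50559558/9161) = (-7 + 18144)*(-9161/50559558) = 18137*(-9161/50559558) = -23736151/7222794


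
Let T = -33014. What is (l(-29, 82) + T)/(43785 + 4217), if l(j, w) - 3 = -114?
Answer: -33125/48002 ≈ -0.69007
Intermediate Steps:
l(j, w) = -111 (l(j, w) = 3 - 114 = -111)
(l(-29, 82) + T)/(43785 + 4217) = (-111 - 33014)/(43785 + 4217) = -33125/48002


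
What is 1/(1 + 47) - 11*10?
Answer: -5279/48 ≈ -109.98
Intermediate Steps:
1/(1 + 47) - 11*10 = 1/48 - 110 = -5279/48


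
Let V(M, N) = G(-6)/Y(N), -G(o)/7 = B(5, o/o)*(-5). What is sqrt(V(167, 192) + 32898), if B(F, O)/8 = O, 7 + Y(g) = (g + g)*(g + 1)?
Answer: sqrt(7226442654794)/14821 ≈ 181.38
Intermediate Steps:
Y(g) = -7 + 2*g*(1 + g) (Y(g) = -7 + (g + g)*(g + 1) = -7 + (2*g)*(1 + g) = -7 + 2*g*(1 + g))
B(F, O) = 8*O
G(o) = 280 (G(o) = -7*8*(o/o)*(-5) = -7*8*1*(-5) = -56*(-5) = -7*(-40) = 280)
V(M, N) = 280/(-7 + 2*N + 2*N**2)
sqrt(V(167, 192) + 32898) = sqrt(280/(-7 + 2*192 + 2*192**2) + 32898) = sqrt(280/(-7 + 384 + 2*36864) + 32898) = sqrt(280/(-7 + 384 + 73728) + 32898) = sqrt(280/74105 + 32898) = sqrt(280*(1/74105) + 32898) = sqrt(56/14821 + 32898) = sqrt(487581314/14821) = sqrt(7226442654794)/14821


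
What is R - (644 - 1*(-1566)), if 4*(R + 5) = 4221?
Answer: -4639/4 ≈ -1159.8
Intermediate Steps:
R = 4201/4 (R = -5 + (¼)*4221 = -5 + 4221/4 = 4201/4 ≈ 1050.3)
R - (644 - 1*(-1566)) = 4201/4 - (644 - 1*(-1566)) = 4201/4 - (644 + 1566) = 4201/4 - 1*2210 = 4201/4 - 2210 = -4639/4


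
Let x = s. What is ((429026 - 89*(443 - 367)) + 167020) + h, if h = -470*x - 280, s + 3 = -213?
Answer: 690522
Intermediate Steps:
s = -216 (s = -3 - 213 = -216)
x = -216
h = 101240 (h = -470*(-216) - 280 = 101520 - 280 = 101240)
((429026 - 89*(443 - 367)) + 167020) + h = ((429026 - 89*(443 - 367)) + 167020) + 101240 = ((429026 - 89*76) + 167020) + 101240 = ((429026 - 6764) + 167020) + 101240 = (422262 + 167020) + 101240 = 589282 + 101240 = 690522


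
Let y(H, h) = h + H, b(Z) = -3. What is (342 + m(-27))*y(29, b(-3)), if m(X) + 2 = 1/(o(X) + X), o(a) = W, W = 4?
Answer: 203294/23 ≈ 8838.9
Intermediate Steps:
o(a) = 4
y(H, h) = H + h
m(X) = -2 + 1/(4 + X)
(342 + m(-27))*y(29, b(-3)) = (342 + (-7 - 2*(-27))/(4 - 27))*(29 - 3) = (342 + (-7 + 54)/(-23))*26 = (342 - 1/23*47)*26 = (342 - 47/23)*26 = (7819/23)*26 = 203294/23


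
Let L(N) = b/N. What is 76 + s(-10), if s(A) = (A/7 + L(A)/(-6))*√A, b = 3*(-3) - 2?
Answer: 76 - 677*I*√10/420 ≈ 76.0 - 5.0973*I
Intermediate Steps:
b = -11 (b = -9 - 2 = -11)
L(N) = -11/N
s(A) = √A*(A/7 + 11/(6*A)) (s(A) = (A/7 - 11/A/(-6))*√A = (A*(⅐) - 11/A*(-⅙))*√A = (A/7 + 11/(6*A))*√A = √A*(A/7 + 11/(6*A)))
76 + s(-10) = 76 + (77 + 6*(-10)²)/(42*√(-10)) = 76 + (-I*√10/10)*(77 + 6*100)/42 = 76 + (-I*√10/10)*(77 + 600)/42 = 76 + (1/42)*(-I*√10/10)*677 = 76 - 677*I*√10/420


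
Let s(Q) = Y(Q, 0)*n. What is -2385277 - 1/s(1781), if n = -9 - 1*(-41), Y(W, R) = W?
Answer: -135941706785/56992 ≈ -2.3853e+6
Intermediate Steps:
n = 32 (n = -9 + 41 = 32)
s(Q) = 32*Q (s(Q) = Q*32 = 32*Q)
-2385277 - 1/s(1781) = -2385277 - 1/(32*1781) = -2385277 - 1/56992 = -135941706785/56992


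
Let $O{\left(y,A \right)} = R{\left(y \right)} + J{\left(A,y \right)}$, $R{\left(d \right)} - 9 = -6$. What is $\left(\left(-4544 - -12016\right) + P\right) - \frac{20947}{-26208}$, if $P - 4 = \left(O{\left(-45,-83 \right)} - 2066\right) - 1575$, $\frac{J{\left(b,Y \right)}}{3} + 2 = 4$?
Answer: $\frac{100764499}{26208} \approx 3844.8$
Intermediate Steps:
$R{\left(d \right)} = 3$ ($R{\left(d \right)} = 9 - 6 = 3$)
$J{\left(b,Y \right)} = 6$ ($J{\left(b,Y \right)} = -6 + 3 \cdot 4 = -6 + 12 = 6$)
$O{\left(y,A \right)} = 9$ ($O{\left(y,A \right)} = 3 + 6 = 9$)
$P = -3628$ ($P = 4 + \left(\left(9 - 2066\right) - 1575\right) = 4 - 3632 = -3628$)
$\left(\left(-4544 - -12016\right) + P\right) - \frac{20947}{-26208} = \left(\left(-4544 - -12016\right) - 3628\right) - \frac{20947}{-26208} = \left(\left(-4544 + 12016\right) - 3628\right) - - \frac{20947}{26208} = \left(7472 - 3628\right) + \frac{20947}{26208} = 3844 + \frac{20947}{26208} = \frac{100764499}{26208}$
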